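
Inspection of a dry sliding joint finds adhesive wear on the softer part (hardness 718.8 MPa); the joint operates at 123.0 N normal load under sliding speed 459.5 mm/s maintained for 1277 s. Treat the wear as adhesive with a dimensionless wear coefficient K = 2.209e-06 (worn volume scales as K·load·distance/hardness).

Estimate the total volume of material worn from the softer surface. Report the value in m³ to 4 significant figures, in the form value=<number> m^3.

value=2.218e-10 m^3

Every step runs at exact precision — intermediates are printed rounded. Rounded just once: four significant digits.
Convert: Sliding speed v = 459.5 mm/s = 0.4595 m/s. Path length L = v·t = 0.4595 m/s × 1277 s = 586.8 m.
Convert: Hardness H = 718.8 MPa = 7.188e+08 Pa.
Restated in SI base units: W = 123.0 N, H = 7.188e+08 Pa, K = 2.209e-06.
By Archard's law, V = K·W·L/H = 2.209e-06 · 123.0 · 586.8 / 7.188e+08 = 2.218e-10 m³.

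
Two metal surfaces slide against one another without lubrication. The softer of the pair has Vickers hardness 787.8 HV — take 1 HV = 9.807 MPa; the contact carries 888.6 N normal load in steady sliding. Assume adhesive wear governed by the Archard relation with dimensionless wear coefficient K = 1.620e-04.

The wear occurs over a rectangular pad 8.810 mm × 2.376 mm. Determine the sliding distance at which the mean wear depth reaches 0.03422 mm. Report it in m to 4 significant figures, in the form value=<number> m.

Every step carries full float precision — quoted intermediates are rounded — one final rounding, at four significant figures.
Convert: Hardness H = 787.8 HV × 9.807 MPa/HV = 7726 MPa = 7.726e+09 Pa.
Convert: Pad sides 8.810 mm × 2.376 mm = 0.008810 m × 0.002376 m. Contact area A = 0.008810 m × 0.002376 m = 2.093e-05 m².
Convert: Depth limit h_lim = 0.03422 mm = 3.422e-05 m.
Expressed in SI base units: W = 888.6 N, H = 7.726e+09 Pa, K = 1.620e-04.
Wearable volume V_lim = h_lim·A = 3.422e-05 · 2.093e-05 = 7.163e-10 m³.
Sliding life L = V_lim·H/(K·W) = 7.163e-10 · 7.726e+09 / (1.620e-04 · 888.6) = 38.44 m.

value=38.44 m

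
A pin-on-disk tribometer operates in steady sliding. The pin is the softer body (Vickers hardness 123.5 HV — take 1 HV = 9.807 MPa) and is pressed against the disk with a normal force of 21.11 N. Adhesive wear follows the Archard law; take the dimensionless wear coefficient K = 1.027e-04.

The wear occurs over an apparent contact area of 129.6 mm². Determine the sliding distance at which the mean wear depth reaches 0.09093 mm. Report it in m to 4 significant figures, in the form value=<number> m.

value=6583 m

The intermediates are printed rounded — the computation holds full float precision, and rounded once at the end to four significant digits.
Hardness H = 123.5 HV × 9.807 MPa/HV = 1211 MPa = 1.211e+09 Pa.
Contact area A = 129.6 mm² = 1.296e-04 m².
Depth limit h_lim = 0.09093 mm = 9.093e-05 m.
SI base units throughout: W = 21.11 N, H = 1.211e+09 Pa, K = 1.027e-04.
Volume at the limit: V_lim = h_lim·A = 9.093e-05 · 1.296e-04 = 1.178e-08 m³.
Inverting, life L = V_lim·H/(K·W) = 1.178e-08 · 1.211e+09 / (1.027e-04 · 21.11) = 6583 m.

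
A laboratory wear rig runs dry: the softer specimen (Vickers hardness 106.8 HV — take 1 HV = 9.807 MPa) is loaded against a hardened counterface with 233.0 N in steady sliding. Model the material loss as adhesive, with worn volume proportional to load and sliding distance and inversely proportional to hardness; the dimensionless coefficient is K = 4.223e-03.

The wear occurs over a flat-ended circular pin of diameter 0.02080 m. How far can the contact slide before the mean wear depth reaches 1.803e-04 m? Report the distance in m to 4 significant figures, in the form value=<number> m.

value=65.21 m

All working math maintains exact precision. Intermediates appear rounded, and a lone final rounding, at 4 significant figures.
Hardness H = 106.8 HV × 9.807 MPa/HV = 1047 MPa = 1.047e+09 Pa.
Contact area A = π·d²/4 = π·(0.02080 m)²/4 = 3.398e-04 m².
Expressed in SI base units: W = 233.0 N, H = 1.047e+09 Pa, K = 4.223e-03.
Wearable volume V_lim = h_lim·A = 1.803e-04 · 3.398e-04 = 6.126e-08 m³.
Inverting, life L = V_lim·H/(K·W) = 6.126e-08 · 1.047e+09 / (4.223e-03 · 233.0) = 65.21 m.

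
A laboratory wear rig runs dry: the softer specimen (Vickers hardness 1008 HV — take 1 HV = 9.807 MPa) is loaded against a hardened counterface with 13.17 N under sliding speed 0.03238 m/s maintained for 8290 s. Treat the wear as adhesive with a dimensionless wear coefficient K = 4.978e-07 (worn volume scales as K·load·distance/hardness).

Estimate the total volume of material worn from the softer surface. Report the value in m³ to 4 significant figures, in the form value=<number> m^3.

value=1.780e-13 m^3

Quoted intermediates are rounded — every step carries exact precision. Rounded once at the end, at 4 significant figures.
Path length L = v·t = 0.03238 m/s × 8290 s = 268.4 m.
Hardness H = 1008 HV × 9.807 MPa/HV = 9885 MPa = 9.885e+09 Pa.
In SI base units: W = 13.17 N, H = 9.885e+09 Pa, K = 4.978e-07.
Archard relation: V = K·W·L/H = 4.978e-07 · 13.17 · 268.4 / 9.885e+09 = 1.780e-13 m³.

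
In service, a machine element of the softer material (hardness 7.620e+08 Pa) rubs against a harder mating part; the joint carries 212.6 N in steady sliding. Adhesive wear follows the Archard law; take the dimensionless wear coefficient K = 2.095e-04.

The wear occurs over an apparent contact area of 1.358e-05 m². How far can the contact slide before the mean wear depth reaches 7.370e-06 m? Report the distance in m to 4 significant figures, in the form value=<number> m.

value=1.712 m

All arithmetic holds exact precision. Intermediate values are displayed rounded. Rounded just once to 4 significant digits.
As SI base values: W = 212.6 N, H = 7.620e+08 Pa, K = 2.095e-04.
Allowed volume V_lim = h_lim·A = 7.370e-06 · 1.358e-05 = 1.001e-10 m³.
Sliding life L = V_lim·H/(K·W) = 1.001e-10 · 7.620e+08 / (2.095e-04 · 212.6) = 1.712 m.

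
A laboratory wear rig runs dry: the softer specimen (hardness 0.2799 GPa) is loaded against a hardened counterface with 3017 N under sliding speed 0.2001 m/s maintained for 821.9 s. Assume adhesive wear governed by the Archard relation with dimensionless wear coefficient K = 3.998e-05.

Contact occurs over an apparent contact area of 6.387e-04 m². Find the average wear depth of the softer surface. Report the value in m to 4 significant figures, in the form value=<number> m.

value=1.110e-04 m

Intermediates are displayed rounded, and every step runs at full float precision, and one last rounding, at four significant digits.
Convert: Total distance L = v·t = 0.2001 m/s × 821.9 s = 164.5 m.
Convert: Hardness H = 0.2799 GPa = 2.799e+08 Pa.
Collected in SI base units: W = 3017 N, H = 2.799e+08 Pa, K = 3.998e-05.
Archard relation: V = K·W·L/H = 3.998e-05 · 3017 · 164.5 / 2.799e+08 = 7.087e-08 m³.
Mean wear depth h = V/A = 7.087e-08 / 6.387e-04 = 1.110e-04 m.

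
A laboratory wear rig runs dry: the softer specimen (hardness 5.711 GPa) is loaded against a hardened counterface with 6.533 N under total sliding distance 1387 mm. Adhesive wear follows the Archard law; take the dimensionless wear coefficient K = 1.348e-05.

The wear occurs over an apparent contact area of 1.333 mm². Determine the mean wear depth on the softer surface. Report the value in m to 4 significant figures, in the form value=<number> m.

The intermediates appear rounded — all arithmetic runs at exact precision, and rounded once at the end: four significant digits.
Total distance L = 1387 mm = 1.387 m.
Hardness H = 5.711 GPa = 5.711e+09 Pa.
Contact area A = 1.333 mm² = 1.333e-06 m².
SI base units throughout: W = 6.533 N, H = 5.711e+09 Pa, K = 1.348e-05.
Archard volume V = K·W·L/H = 1.348e-05 · 6.533 · 1.387 / 5.711e+09 = 2.139e-14 m³.
Mean depth h = V/A = 2.139e-14 / 1.333e-06 = 1.604e-08 m.

value=1.604e-08 m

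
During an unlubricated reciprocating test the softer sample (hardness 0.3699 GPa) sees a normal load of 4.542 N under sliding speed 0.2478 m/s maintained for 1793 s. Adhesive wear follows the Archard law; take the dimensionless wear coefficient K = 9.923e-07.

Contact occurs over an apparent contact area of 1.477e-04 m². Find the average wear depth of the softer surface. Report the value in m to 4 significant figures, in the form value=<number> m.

value=3.665e-08 m

Every step maintains exact precision, and intermediates appear rounded; a single final rounding to 4 significant digits.
Distance L = v·t = 0.2478 m/s × 1793 s = 444.3 m.
Hardness H = 0.3699 GPa = 3.699e+08 Pa.
As SI base values: W = 4.542 N, H = 3.699e+08 Pa, K = 9.923e-07.
Volume removed: V = K·W·L/H = 9.923e-07 · 4.542 · 444.3 / 3.699e+08 = 5.414e-12 m³.
Depth of wear h = V/A = 5.414e-12 / 1.477e-04 = 3.665e-08 m.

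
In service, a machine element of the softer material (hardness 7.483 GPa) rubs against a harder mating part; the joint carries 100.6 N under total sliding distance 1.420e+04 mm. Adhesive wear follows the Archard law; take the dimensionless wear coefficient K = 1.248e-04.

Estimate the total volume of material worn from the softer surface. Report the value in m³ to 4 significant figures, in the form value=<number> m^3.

value=2.382e-11 m^3

Every step carries full precision. Intermediate values are printed rounded. Rounded once at the end, at four significant digits.
Path length L = 1.420e+04 mm = 14.20 m.
Hardness H = 7.483 GPa = 7.483e+09 Pa.
SI base units throughout: W = 100.6 N, H = 7.483e+09 Pa, K = 1.248e-04.
Wear volume V = K·W·L/H = 1.248e-04 · 100.6 · 14.20 / 7.483e+09 = 2.382e-11 m³.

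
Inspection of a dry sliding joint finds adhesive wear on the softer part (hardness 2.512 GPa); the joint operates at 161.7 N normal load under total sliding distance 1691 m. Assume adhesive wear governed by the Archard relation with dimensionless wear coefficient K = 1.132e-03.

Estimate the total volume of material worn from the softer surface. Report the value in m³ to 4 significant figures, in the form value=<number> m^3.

All arithmetic keeps exact precision. Shown intermediates are rounded. Rounded once at the end to four significant figures.
Hardness H = 2.512 GPa = 2.512e+09 Pa.
Restated in SI base units: W = 161.7 N, H = 2.512e+09 Pa, K = 1.132e-03.
Apply Archard: V = K·W·L/H = 1.132e-03 · 161.7 · 1691 / 2.512e+09 = 1.232e-07 m³.

value=1.232e-07 m^3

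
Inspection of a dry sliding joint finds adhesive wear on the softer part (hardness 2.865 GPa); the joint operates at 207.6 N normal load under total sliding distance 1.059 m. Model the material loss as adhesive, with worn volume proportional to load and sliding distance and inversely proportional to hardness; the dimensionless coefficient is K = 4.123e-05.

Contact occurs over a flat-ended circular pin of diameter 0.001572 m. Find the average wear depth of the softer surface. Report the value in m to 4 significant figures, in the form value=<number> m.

value=1.630e-06 m

Intermediate values are shown rounded; all working math carries full float precision — one last rounding to four significant digits.
Convert: Hardness H = 2.865 GPa = 2.865e+09 Pa.
Convert: Contact area A = π·d²/4 = π·(0.001572 m)²/4 = 1.941e-06 m².
In SI base units, W = 207.6 N, H = 2.865e+09 Pa, K = 4.123e-05.
The Archard volume V = K·W·L/H = 4.123e-05 · 207.6 · 1.059 / 2.865e+09 = 3.164e-12 m³.
Mean depth h = V/A = 3.164e-12 / 1.941e-06 = 1.630e-06 m.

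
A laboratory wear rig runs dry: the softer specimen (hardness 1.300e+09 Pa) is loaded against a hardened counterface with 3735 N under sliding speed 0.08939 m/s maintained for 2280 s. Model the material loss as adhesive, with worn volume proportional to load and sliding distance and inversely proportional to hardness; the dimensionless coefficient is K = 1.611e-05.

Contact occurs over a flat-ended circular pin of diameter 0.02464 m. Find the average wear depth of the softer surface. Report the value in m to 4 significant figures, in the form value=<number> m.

value=1.978e-05 m

Shown intermediates are rounded; each operation keeps exact precision — rounded just once: four significant digits.
Convert: Sliding distance L = v·t = 0.08939 m/s × 2280 s = 203.8 m.
Convert: Contact area A = π·d²/4 = π·(0.02464 m)²/4 = 4.768e-04 m².
In SI base units, W = 3735 N, H = 1.300e+09 Pa, K = 1.611e-05.
By Archard's law, V = K·W·L/H = 1.611e-05 · 3735 · 203.8 / 1.300e+09 = 9.433e-09 m³.
Depth of wear h = V/A = 9.433e-09 / 4.768e-04 = 1.978e-05 m.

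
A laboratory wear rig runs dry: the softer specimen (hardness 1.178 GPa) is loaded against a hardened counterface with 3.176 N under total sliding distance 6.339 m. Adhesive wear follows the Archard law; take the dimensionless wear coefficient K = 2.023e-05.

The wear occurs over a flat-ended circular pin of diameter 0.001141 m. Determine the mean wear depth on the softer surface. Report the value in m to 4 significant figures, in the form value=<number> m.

value=3.381e-07 m

Intermediates are displayed rounded; each operation carries full float precision, and a single final rounding, at four significant digits.
Hardness H = 1.178 GPa = 1.178e+09 Pa.
Contact area A = π·d²/4 = π·(0.001141 m)²/4 = 1.022e-06 m².
In SI base units, W = 3.176 N, H = 1.178e+09 Pa, K = 2.023e-05.
Apply Archard: V = K·W·L/H = 2.023e-05 · 3.176 · 6.339 / 1.178e+09 = 3.457e-13 m³.
Average depth h = V/A = 3.457e-13 / 1.022e-06 = 3.381e-07 m.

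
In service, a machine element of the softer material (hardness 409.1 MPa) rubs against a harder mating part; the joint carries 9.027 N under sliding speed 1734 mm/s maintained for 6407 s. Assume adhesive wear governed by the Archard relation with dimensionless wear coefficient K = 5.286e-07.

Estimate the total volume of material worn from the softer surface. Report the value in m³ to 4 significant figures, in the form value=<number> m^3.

value=1.296e-10 m^3

Intermediate values are printed rounded; the algebra keeps full float precision. Rounded just once, at 4 significant digits.
Convert: Sliding speed v = 1734 mm/s = 1.734 m/s. Path length L = v·t = 1.734 m/s × 6407 s = 1.111e+04 m.
Convert: Hardness H = 409.1 MPa = 4.091e+08 Pa.
SI base units throughout: W = 9.027 N, H = 4.091e+08 Pa, K = 5.286e-07.
Apply Archard: V = K·W·L/H = 5.286e-07 · 9.027 · 1.111e+04 / 4.091e+08 = 1.296e-10 m³.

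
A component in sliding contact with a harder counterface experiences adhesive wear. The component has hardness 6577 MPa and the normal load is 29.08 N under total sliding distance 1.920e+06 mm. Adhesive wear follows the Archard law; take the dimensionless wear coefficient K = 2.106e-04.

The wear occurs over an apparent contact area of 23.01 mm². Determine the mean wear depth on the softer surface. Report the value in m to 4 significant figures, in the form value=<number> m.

Each operation keeps full float precision — the intermediates are printed rounded — rounded just once, at 4 significant figures.
Convert: Distance L = 1.920e+06 mm = 1920 m.
Convert: Hardness H = 6577 MPa = 6.577e+09 Pa.
Convert: Contact area A = 23.01 mm² = 2.301e-05 m².
Collected in SI base units: W = 29.08 N, H = 6.577e+09 Pa, K = 2.106e-04.
Worn volume V = K·W·L/H = 2.106e-04 · 29.08 · 1920 / 6.577e+09 = 1.788e-09 m³.
Depth h = V/A = 1.788e-09 / 2.301e-05 = 7.770e-05 m.

value=7.770e-05 m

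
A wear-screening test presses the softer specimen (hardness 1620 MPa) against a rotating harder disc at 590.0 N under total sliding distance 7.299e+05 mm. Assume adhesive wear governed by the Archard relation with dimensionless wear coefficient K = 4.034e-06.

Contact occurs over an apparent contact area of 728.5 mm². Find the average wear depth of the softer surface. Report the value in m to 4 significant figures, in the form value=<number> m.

value=1.472e-06 m

Every step keeps exact precision, and the intermediates are displayed rounded. Rounded just once: 4 significant figures.
Convert: Distance L = 7.299e+05 mm = 729.9 m.
Convert: Hardness H = 1620 MPa = 1.620e+09 Pa.
Convert: Contact area A = 728.5 mm² = 7.285e-04 m².
Working in SI base units: W = 590.0 N, H = 1.620e+09 Pa, K = 4.034e-06.
Volume removed: V = K·W·L/H = 4.034e-06 · 590.0 · 729.9 / 1.620e+09 = 1.072e-09 m³.
Wear depth h = V/A = 1.072e-09 / 7.285e-04 = 1.472e-06 m.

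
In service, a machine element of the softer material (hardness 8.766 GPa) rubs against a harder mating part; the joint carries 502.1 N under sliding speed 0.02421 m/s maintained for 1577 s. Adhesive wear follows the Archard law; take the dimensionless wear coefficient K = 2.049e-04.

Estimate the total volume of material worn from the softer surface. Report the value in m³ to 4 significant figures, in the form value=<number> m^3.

Each operation carries full float precision, and shown intermediates are rounded; one last rounding, at 4 significant figures.
Convert: Distance L = v·t = 0.02421 m/s × 1577 s = 38.18 m.
Convert: Hardness H = 8.766 GPa = 8.766e+09 Pa.
Working in SI base units: W = 502.1 N, H = 8.766e+09 Pa, K = 2.049e-04.
The Archard volume V = K·W·L/H = 2.049e-04 · 502.1 · 38.18 / 8.766e+09 = 4.481e-10 m³.

value=4.481e-10 m^3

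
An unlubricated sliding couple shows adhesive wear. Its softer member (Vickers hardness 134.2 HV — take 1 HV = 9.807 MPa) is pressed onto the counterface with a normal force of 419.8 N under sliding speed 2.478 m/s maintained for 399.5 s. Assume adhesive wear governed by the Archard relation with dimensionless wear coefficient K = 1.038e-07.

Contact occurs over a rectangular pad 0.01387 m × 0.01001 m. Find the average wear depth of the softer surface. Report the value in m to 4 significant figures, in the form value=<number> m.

The computation carries full float precision — intermediates are displayed rounded, and rounded once at the end: four significant figures.
Path length L = v·t = 2.478 m/s × 399.5 s = 990.0 m.
Hardness H = 134.2 HV × 9.807 MPa/HV = 1316 MPa = 1.316e+09 Pa.
Contact area A = 0.01387 m × 0.01001 m = 1.388e-04 m².
Restated in SI base units: W = 419.8 N, H = 1.316e+09 Pa, K = 1.038e-07.
The Archard volume V = K·W·L/H = 1.038e-07 · 419.8 · 990.0 / 1.316e+09 = 3.278e-11 m³.
Wear depth h = V/A = 3.278e-11 / 1.388e-04 = 2.361e-07 m.

value=2.361e-07 m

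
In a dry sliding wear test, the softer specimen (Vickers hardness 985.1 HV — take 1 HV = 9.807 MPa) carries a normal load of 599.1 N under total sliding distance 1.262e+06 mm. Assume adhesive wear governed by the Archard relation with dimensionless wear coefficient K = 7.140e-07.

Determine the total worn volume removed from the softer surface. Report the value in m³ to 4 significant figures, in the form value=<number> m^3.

value=5.588e-11 m^3

Intermediates are shown rounded, and each operation maintains exact precision, and rounded just once: 4 significant figures.
Convert: Distance covered L = 1.262e+06 mm = 1262 m.
Convert: Hardness H = 985.1 HV × 9.807 MPa/HV = 9661 MPa = 9.661e+09 Pa.
In SI base units: W = 599.1 N, H = 9.661e+09 Pa, K = 7.140e-07.
Wear volume V = K·W·L/H = 7.140e-07 · 599.1 · 1262 / 9.661e+09 = 5.588e-11 m³.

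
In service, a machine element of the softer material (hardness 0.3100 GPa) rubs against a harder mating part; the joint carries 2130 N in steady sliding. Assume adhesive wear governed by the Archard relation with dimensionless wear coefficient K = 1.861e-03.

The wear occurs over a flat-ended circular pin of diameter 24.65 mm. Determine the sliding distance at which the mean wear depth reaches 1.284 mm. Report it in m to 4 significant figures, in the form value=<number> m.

Intermediates are shown rounded. Each operation maintains exact precision. Rounded once at the end: four significant figures.
Convert: Hardness H = 0.3100 GPa = 3.100e+08 Pa.
Convert: Pin diameter d = 24.65 mm = 0.02465 m. Contact area A = π·d²/4 = π·(0.02465 m)²/4 = 4.772e-04 m².
Convert: Depth limit h_lim = 1.284 mm = 0.001284 m.
In SI base units, W = 2130 N, H = 3.100e+08 Pa, K = 1.861e-03.
Limit volume V_lim = h_lim·A = 0.001284 · 4.772e-04 = 6.128e-07 m³.
Life L = V_lim·H/(K·W) = 6.128e-07 · 3.100e+08 / (1.861e-03 · 2130) = 47.92 m.

value=47.92 m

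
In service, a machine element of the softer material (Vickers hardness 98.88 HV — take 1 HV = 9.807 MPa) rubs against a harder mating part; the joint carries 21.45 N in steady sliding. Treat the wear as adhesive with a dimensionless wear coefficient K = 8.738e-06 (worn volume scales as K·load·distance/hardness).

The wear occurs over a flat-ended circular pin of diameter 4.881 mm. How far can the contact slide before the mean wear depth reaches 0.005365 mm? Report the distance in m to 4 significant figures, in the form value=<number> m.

The computation holds full float precision, and shown intermediates are rounded. Rounded once at the end: four significant digits.
Convert: Hardness H = 98.88 HV × 9.807 MPa/HV = 969.7 MPa = 9.697e+08 Pa.
Convert: Pin diameter d = 4.881 mm = 0.004881 m. Contact area A = π·d²/4 = π·(0.004881 m)²/4 = 1.871e-05 m².
Convert: Depth limit h_lim = 0.005365 mm = 5.365e-06 m.
In SI base units: W = 21.45 N, H = 9.697e+08 Pa, K = 8.738e-06.
At the depth limit, V_lim = h_lim·A = 5.365e-06 · 1.871e-05 = 1.004e-10 m³.
Sliding life L = V_lim·H/(K·W) = 1.004e-10 · 9.697e+08 / (8.738e-06 · 21.45) = 519.4 m.

value=519.4 m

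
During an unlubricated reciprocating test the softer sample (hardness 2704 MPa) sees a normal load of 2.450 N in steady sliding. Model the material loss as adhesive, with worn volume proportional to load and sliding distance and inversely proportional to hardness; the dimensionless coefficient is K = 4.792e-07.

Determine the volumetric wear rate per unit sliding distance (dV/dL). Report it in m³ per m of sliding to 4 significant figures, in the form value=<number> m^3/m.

Intermediates are shown rounded. All working math maintains full precision. Rounded just once, at 4 significant figures.
Convert: Hardness H = 2704 MPa = 2.704e+09 Pa.
Expressed in SI base units: W = 2.450 N, H = 2.704e+09 Pa, K = 4.792e-07.
Wear rate dV/dL = K·W/H (no L dependence): 4.792e-07 · 2.450 / 2.704e+09 = 4.342e-16 m³/m.

value=4.342e-16 m^3/m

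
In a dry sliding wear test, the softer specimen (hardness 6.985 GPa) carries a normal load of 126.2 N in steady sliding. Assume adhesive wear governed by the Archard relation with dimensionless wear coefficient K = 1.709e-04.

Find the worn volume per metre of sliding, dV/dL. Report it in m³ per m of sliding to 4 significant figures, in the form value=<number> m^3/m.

value=3.088e-12 m^3/m

Intermediates are printed rounded, and every step carries full float precision; rounded just once, at four significant figures.
Convert: Hardness H = 6.985 GPa = 6.985e+09 Pa.
Collected in SI base units: W = 126.2 N, H = 6.985e+09 Pa, K = 1.709e-04.
The wear rate dV/dL = K·W/H: 1.709e-04 · 126.2 / 6.985e+09 = 3.088e-12 m³/m.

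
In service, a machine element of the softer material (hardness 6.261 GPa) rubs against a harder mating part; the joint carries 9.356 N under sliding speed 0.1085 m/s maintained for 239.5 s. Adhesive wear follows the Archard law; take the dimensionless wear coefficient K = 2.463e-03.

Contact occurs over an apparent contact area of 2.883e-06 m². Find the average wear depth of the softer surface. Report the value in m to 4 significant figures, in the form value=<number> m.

value=3.317e-05 m

The computation keeps exact precision — intermediates are printed rounded — rounded once at the end: 4 significant digits.
The distance L = v·t = 0.1085 m/s × 239.5 s = 25.99 m.
Hardness H = 6.261 GPa = 6.261e+09 Pa.
As SI base values: W = 9.356 N, H = 6.261e+09 Pa, K = 2.463e-03.
The Archard volume V = K·W·L/H = 2.463e-03 · 9.356 · 25.99 / 6.261e+09 = 9.564e-11 m³.
Wear depth h = V/A = 9.564e-11 / 2.883e-06 = 3.317e-05 m.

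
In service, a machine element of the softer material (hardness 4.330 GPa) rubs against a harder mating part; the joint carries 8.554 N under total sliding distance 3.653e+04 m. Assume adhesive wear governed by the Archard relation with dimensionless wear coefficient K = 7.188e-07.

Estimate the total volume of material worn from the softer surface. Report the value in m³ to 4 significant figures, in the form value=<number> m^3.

The computation runs at full float precision, and intermediate values are shown rounded; rounded just once: four significant digits.
Hardness H = 4.330 GPa = 4.330e+09 Pa.
Collected in SI base units: W = 8.554 N, H = 4.330e+09 Pa, K = 7.188e-07.
The Archard volume V = K·W·L/H = 7.188e-07 · 8.554 · 3.653e+04 / 4.330e+09 = 5.187e-11 m³.

value=5.187e-11 m^3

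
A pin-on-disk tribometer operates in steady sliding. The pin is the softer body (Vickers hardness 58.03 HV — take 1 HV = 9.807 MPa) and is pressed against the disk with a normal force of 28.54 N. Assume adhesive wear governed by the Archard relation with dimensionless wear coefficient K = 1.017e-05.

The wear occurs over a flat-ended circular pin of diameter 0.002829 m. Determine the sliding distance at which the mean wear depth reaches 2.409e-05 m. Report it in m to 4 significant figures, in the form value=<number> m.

value=296.9 m

The intermediates are shown rounded. Every step maintains exact precision. Rounded just once to four significant digits.
Convert: Hardness H = 58.03 HV × 9.807 MPa/HV = 569.1 MPa = 5.691e+08 Pa.
Convert: Contact area A = π·d²/4 = π·(0.002829 m)²/4 = 6.286e-06 m².
SI base units throughout: W = 28.54 N, H = 5.691e+08 Pa, K = 1.017e-05.
Permissible volume V_lim = h_lim·A = 2.409e-05 · 6.286e-06 = 1.514e-10 m³.
Life L = V_lim·H/(K·W) = 1.514e-10 · 5.691e+08 / (1.017e-05 · 28.54) = 296.9 m.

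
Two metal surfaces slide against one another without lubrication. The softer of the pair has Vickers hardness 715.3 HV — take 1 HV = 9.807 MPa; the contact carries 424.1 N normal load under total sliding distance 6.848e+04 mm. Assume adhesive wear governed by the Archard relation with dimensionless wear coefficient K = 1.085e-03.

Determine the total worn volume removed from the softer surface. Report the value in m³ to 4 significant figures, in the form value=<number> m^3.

value=4.492e-09 m^3

Intermediates are shown rounded. All arithmetic holds full float precision; a single final rounding: 4 significant digits.
Sliding distance L = 6.848e+04 mm = 68.48 m.
Hardness H = 715.3 HV × 9.807 MPa/HV = 7015 MPa = 7.015e+09 Pa.
In SI base units: W = 424.1 N, H = 7.015e+09 Pa, K = 1.085e-03.
Archard relation: V = K·W·L/H = 1.085e-03 · 424.1 · 68.48 / 7.015e+09 = 4.492e-09 m³.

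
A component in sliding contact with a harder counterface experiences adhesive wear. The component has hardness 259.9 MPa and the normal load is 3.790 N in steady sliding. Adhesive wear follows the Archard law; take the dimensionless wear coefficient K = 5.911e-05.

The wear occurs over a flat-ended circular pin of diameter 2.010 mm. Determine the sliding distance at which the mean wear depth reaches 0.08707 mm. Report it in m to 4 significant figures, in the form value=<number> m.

Shown intermediates are rounded; the algebra runs at full precision, and rounded once at the end to four significant figures.
Hardness H = 259.9 MPa = 2.599e+08 Pa.
Pin diameter d = 2.010 mm = 0.002010 m. Contact area A = π·d²/4 = π·(0.002010 m)²/4 = 3.173e-06 m².
Depth limit h_lim = 0.08707 mm = 8.707e-05 m.
As SI base values: W = 3.790 N, H = 2.599e+08 Pa, K = 5.911e-05.
At the depth limit, V_lim = h_lim·A = 8.707e-05 · 3.173e-06 = 2.763e-10 m³.
Sliding life L = V_lim·H/(K·W) = 2.763e-10 · 2.599e+08 / (5.911e-05 · 3.790) = 320.5 m.

value=320.5 m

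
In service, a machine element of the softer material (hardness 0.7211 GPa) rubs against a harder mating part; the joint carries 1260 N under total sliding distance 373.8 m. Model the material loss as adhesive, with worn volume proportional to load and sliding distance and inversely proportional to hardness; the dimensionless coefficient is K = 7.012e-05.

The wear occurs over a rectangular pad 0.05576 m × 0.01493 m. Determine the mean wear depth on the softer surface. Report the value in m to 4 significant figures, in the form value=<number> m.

value=5.501e-05 m

Printed values are rounded. All arithmetic holds exact precision; a lone final rounding to four significant figures.
Hardness H = 0.7211 GPa = 7.211e+08 Pa.
Contact area A = 0.05576 m × 0.01493 m = 8.325e-04 m².
Restated in SI base units: W = 1260 N, H = 7.211e+08 Pa, K = 7.012e-05.
Archard volume V = K·W·L/H = 7.012e-05 · 1260 · 373.8 / 7.211e+08 = 4.580e-08 m³.
Wear depth h = V/A = 4.580e-08 / 8.325e-04 = 5.501e-05 m.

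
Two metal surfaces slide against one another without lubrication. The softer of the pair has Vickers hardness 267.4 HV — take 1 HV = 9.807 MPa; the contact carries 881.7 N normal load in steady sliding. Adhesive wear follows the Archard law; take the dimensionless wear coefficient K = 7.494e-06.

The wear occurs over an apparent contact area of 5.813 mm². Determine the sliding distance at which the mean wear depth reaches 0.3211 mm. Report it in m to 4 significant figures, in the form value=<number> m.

value=740.8 m

Intermediate values are printed rounded; the algebra carries full precision — a lone final rounding to 4 significant digits.
Convert: Hardness H = 267.4 HV × 9.807 MPa/HV = 2622 MPa = 2.622e+09 Pa.
Convert: Contact area A = 5.813 mm² = 5.813e-06 m².
Convert: Depth limit h_lim = 0.3211 mm = 3.211e-04 m.
As SI base values: W = 881.7 N, H = 2.622e+09 Pa, K = 7.494e-06.
Allowed volume V_lim = h_lim·A = 3.211e-04 · 5.813e-06 = 1.867e-09 m³.
So the life L = V_lim·H/(K·W) = 1.867e-09 · 2.622e+09 / (7.494e-06 · 881.7) = 740.8 m.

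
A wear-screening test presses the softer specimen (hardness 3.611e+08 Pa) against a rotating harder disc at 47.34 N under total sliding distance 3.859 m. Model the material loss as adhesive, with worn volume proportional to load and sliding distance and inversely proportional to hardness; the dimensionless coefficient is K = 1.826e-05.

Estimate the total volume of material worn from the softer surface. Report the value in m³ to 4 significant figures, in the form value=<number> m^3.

value=9.238e-12 m^3

All arithmetic holds full float precision; printed values are rounded. Rounded just once to four significant figures.
Working in SI base units: W = 47.34 N, H = 3.611e+08 Pa, K = 1.826e-05.
Archard relation: V = K·W·L/H = 1.826e-05 · 47.34 · 3.859 / 3.611e+08 = 9.238e-12 m³.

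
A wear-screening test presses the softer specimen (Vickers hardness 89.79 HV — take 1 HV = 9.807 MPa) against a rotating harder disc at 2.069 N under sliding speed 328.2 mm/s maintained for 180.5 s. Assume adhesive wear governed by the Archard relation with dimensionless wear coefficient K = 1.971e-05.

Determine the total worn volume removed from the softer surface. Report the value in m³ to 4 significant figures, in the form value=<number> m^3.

The computation holds full precision — quoted intermediates are rounded, and one last rounding, at 4 significant figures.
Sliding speed v = 328.2 mm/s = 0.3282 m/s. Total distance L = v·t = 0.3282 m/s × 180.5 s = 59.24 m.
Hardness H = 89.79 HV × 9.807 MPa/HV = 880.6 MPa = 8.806e+08 Pa.
SI base units throughout: W = 2.069 N, H = 8.806e+08 Pa, K = 1.971e-05.
Archard relation: V = K·W·L/H = 1.971e-05 · 2.069 · 59.24 / 8.806e+08 = 2.743e-12 m³.

value=2.743e-12 m^3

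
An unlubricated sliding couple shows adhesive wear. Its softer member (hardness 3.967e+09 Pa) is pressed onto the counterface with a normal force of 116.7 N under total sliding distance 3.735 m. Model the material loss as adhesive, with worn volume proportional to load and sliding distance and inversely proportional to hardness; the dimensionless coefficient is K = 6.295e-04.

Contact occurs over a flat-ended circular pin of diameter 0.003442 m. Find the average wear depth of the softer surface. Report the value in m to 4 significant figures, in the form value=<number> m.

value=7.433e-06 m

Every step keeps full precision. Intermediates appear rounded, and a lone final rounding: 4 significant figures.
Contact area A = π·d²/4 = π·(0.003442 m)²/4 = 9.305e-06 m².
In SI base units, W = 116.7 N, H = 3.967e+09 Pa, K = 6.295e-04.
Archard volume V = K·W·L/H = 6.295e-04 · 116.7 · 3.735 / 3.967e+09 = 6.917e-11 m³.
Depth h = V/A = 6.917e-11 / 9.305e-06 = 7.433e-06 m.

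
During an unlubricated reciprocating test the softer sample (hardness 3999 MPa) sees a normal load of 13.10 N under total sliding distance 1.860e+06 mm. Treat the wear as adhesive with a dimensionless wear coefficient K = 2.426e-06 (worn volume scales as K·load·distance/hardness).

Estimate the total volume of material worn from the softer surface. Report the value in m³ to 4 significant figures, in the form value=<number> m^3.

The computation maintains full float precision; displayed values are rounded. Rounded once at the end, at four significant figures.
Convert: Total distance L = 1.860e+06 mm = 1860 m.
Convert: Hardness H = 3999 MPa = 3.999e+09 Pa.
Expressed in SI base units: W = 13.10 N, H = 3.999e+09 Pa, K = 2.426e-06.
Archard volume V = K·W·L/H = 2.426e-06 · 13.10 · 1860 / 3.999e+09 = 1.478e-11 m³.

value=1.478e-11 m^3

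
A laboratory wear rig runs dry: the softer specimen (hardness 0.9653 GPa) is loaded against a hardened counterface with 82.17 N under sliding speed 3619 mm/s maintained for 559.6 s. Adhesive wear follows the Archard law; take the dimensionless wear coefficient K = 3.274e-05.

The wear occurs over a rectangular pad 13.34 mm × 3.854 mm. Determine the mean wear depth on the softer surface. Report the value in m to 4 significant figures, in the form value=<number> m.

value=1.098e-04 m

All working math keeps exact precision. Intermediates are shown rounded. Rounded once at the end: 4 significant digits.
Sliding speed v = 3619 mm/s = 3.619 m/s. Path length L = v·t = 3.619 m/s × 559.6 s = 2025 m.
Hardness H = 0.9653 GPa = 9.653e+08 Pa.
Pad sides 13.34 mm × 3.854 mm = 0.01334 m × 0.003854 m. Contact area A = 0.01334 m × 0.003854 m = 5.141e-05 m².
Working in SI base units: W = 82.17 N, H = 9.653e+08 Pa, K = 3.274e-05.
Archard relation: V = K·W·L/H = 3.274e-05 · 82.17 · 2025 / 9.653e+08 = 5.644e-09 m³.
Wear depth h = V/A = 5.644e-09 / 5.141e-05 = 1.098e-04 m.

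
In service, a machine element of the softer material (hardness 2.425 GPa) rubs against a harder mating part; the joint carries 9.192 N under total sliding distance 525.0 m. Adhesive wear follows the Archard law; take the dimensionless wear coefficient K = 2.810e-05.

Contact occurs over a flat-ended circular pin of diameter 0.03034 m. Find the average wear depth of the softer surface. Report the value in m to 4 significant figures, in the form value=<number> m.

Intermediate values appear rounded, and every step carries exact precision; rounded once at the end to 4 significant figures.
Hardness H = 2.425 GPa = 2.425e+09 Pa.
Contact area A = π·d²/4 = π·(0.03034 m)²/4 = 7.230e-04 m².
In SI base units: W = 9.192 N, H = 2.425e+09 Pa, K = 2.810e-05.
Archard volume V = K·W·L/H = 2.810e-05 · 9.192 · 525.0 / 2.425e+09 = 5.592e-11 m³.
Mean wear depth h = V/A = 5.592e-11 / 7.230e-04 = 7.735e-08 m.

value=7.735e-08 m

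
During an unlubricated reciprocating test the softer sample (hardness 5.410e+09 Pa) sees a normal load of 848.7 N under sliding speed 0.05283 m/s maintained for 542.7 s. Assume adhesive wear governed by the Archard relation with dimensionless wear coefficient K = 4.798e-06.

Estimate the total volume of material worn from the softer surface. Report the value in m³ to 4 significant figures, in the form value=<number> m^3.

Printed values are rounded; each operation runs at full float precision, and rounded once at the end: 4 significant figures.
Convert: Sliding distance L = v·t = 0.05283 m/s × 542.7 s = 28.67 m.
Expressed in SI base units: W = 848.7 N, H = 5.410e+09 Pa, K = 4.798e-06.
Archard relation: V = K·W·L/H = 4.798e-06 · 848.7 · 28.67 / 5.410e+09 = 2.158e-11 m³.

value=2.158e-11 m^3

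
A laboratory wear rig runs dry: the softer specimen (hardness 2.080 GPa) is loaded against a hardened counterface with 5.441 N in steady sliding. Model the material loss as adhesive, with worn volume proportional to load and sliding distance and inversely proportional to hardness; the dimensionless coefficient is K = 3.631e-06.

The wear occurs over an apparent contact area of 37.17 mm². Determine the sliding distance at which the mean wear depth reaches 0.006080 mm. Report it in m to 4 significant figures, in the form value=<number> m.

Intermediate values are printed rounded; the algebra holds full precision. Rounded once at the end, at 4 significant digits.
Convert: Hardness H = 2.080 GPa = 2.080e+09 Pa.
Convert: Contact area A = 37.17 mm² = 3.717e-05 m².
Convert: Depth limit h_lim = 0.006080 mm = 6.080e-06 m.
In SI base units, W = 5.441 N, H = 2.080e+09 Pa, K = 3.631e-06.
Wearable volume V_lim = h_lim·A = 6.080e-06 · 3.717e-05 = 2.260e-10 m³.
Thus life L = V_lim·H/(K·W) = 2.260e-10 · 2.080e+09 / (3.631e-06 · 5.441) = 2.379e+04 m.

value=2.379e+04 m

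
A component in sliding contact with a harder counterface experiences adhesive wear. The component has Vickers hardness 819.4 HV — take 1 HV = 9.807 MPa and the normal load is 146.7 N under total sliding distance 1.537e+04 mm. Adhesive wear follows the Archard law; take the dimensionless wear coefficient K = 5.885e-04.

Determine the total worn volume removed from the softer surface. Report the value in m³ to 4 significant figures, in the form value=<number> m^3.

The algebra maintains full float precision — intermediates are shown rounded; rounded once at the end to four significant figures.
Sliding distance L = 1.537e+04 mm = 15.37 m.
Hardness H = 819.4 HV × 9.807 MPa/HV = 8036 MPa = 8.036e+09 Pa.
Restated in SI base units: W = 146.7 N, H = 8.036e+09 Pa, K = 5.885e-04.
Archard volume V = K·W·L/H = 5.885e-04 · 146.7 · 15.37 / 8.036e+09 = 1.651e-10 m³.

value=1.651e-10 m^3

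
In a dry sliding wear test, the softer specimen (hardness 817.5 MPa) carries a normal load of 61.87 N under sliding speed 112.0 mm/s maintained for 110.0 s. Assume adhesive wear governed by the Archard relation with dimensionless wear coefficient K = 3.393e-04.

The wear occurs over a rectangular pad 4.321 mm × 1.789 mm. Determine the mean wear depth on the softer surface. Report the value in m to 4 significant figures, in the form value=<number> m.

The computation maintains exact precision. The intermediates are printed rounded; one last rounding: 4 significant digits.
Sliding speed v = 112.0 mm/s = 0.1120 m/s. Path length L = v·t = 0.1120 m/s × 110.0 s = 12.32 m.
Hardness H = 817.5 MPa = 8.175e+08 Pa.
Pad sides 4.321 mm × 1.789 mm = 0.004321 m × 0.001789 m. Contact area A = 0.004321 m × 0.001789 m = 7.730e-06 m².
Expressed in SI base units: W = 61.87 N, H = 8.175e+08 Pa, K = 3.393e-04.
Wear volume V = K·W·L/H = 3.393e-04 · 61.87 · 12.32 / 8.175e+08 = 3.164e-10 m³.
Depth of wear h = V/A = 3.164e-10 / 7.730e-06 = 4.093e-05 m.

value=4.093e-05 m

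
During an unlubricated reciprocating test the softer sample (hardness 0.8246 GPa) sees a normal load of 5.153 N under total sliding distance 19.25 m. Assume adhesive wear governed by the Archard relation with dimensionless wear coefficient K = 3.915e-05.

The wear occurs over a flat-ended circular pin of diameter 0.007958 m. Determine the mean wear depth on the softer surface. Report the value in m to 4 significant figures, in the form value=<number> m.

Intermediate values are shown rounded. Each operation maintains full float precision — a lone final rounding: 4 significant figures.
Hardness H = 0.8246 GPa = 8.246e+08 Pa.
Contact area A = π·d²/4 = π·(0.007958 m)²/4 = 4.974e-05 m².
In SI base units: W = 5.153 N, H = 8.246e+08 Pa, K = 3.915e-05.
Worn volume V = K·W·L/H = 3.915e-05 · 5.153 · 19.25 / 8.246e+08 = 4.710e-12 m³.
Depth of wear h = V/A = 4.710e-12 / 4.974e-05 = 9.469e-08 m.

value=9.469e-08 m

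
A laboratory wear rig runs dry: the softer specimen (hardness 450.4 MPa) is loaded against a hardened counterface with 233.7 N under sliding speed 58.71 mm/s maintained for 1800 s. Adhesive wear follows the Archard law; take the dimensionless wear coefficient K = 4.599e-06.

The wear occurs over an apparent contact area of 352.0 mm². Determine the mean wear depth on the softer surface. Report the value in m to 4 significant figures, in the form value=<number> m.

Each operation keeps full precision. Shown intermediates are rounded; one final rounding to 4 significant figures.
Convert: Sliding speed v = 58.71 mm/s = 0.05871 m/s. Distance covered L = v·t = 0.05871 m/s × 1800 s = 105.7 m.
Convert: Hardness H = 450.4 MPa = 4.504e+08 Pa.
Convert: Contact area A = 352.0 mm² = 3.520e-04 m².
As SI base values: W = 233.7 N, H = 4.504e+08 Pa, K = 4.599e-06.
The Archard volume V = K·W·L/H = 4.599e-06 · 233.7 · 105.7 / 4.504e+08 = 2.522e-10 m³.
Mean depth h = V/A = 2.522e-10 / 3.520e-04 = 7.164e-07 m.

value=7.164e-07 m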